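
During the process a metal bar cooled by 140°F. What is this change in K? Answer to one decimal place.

For a temperature interval the offset drops out; only the factor 5/9 applies.
140 × 5/9 = 77.8.

77.8 K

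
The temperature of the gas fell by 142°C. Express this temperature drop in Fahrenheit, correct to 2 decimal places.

For a temperature interval the offset drops out; only the factor 1.8 applies.
142 × 1.8 = 255.60.

255.60°F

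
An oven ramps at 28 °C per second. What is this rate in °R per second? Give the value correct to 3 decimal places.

50.400 °R/second

Since only a temperature interval is involved, the additive offset between the scales drops out.
A change of 1°C is a change of 1.8°R, so 28 × 1.8 = 50.400.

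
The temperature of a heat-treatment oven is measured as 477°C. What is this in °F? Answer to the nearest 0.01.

890.60°F

In Fahrenheit: 477.0000 × 1.8 + 32 = 890.60°F.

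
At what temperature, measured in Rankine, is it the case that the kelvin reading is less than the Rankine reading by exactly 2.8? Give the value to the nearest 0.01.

6.30°R

Let R be the Rankine reading. The kelvin reading is K = 5/9·R.
Require K - R = -2.8: (-4/9)·R = -2.8.
R = (-2.8) / (-4/9) = 6.30.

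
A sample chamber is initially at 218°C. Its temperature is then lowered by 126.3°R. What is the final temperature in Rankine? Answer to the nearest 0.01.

757.77°R

The 126.3°R change is an interval, so only the factor 5/9 applies: -126.3 × 5/9 = -70.1667°C.
Final Celsius temperature: 218.0000 - 70.1667 = 147.8333°C.
In Rankine: 147.8333 × 1.8 + 491.67 = 757.77°R.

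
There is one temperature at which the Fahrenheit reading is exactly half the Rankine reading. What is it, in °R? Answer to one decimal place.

919.3°R

Let R be the Rankine reading. The Fahrenheit reading is F = 1·R - 459.67.
Require F = 0.5·R: 1·R - 459.67 = 0.5·R.
(0.5)·R = 459.67  ⇒  R = 919.3.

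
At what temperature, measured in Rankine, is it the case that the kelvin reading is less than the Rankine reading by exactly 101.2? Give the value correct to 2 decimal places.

227.70°R

Let R be the Rankine reading. The kelvin reading is K = 5/9·R.
Require K - R = -101.2: (-4/9)·R = -101.2.
R = (-101.2) / (-4/9) = 227.70.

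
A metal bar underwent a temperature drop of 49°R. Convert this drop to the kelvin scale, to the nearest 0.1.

An interval of 1°R corresponds to 5/9 K.
49 × 5/9 = 27.2.

27.2 K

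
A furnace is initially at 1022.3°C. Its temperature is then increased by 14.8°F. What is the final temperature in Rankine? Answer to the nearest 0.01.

2346.61°R

The 14.8°F change is an interval, so only the factor 5/9 applies: +14.8 × 5/9 = +8.2222°C.
Final Celsius temperature: 1022.3000 + 8.2222 = 1030.5222°C.
In Rankine: 1030.5222 × 1.8 + 491.67 = 2346.61°R.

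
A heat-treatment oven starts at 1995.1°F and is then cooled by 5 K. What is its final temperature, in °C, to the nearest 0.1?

1085.6°C

Initial temperature in Celsius: (1995.1 - 32) × 5/9 = 1090.6111°C.
The 5 K change is an interval; Kelvin and Celsius degrees are the same size, so ΔC = -5°C.
Final Celsius temperature: 1090.6111 - 5.0000 = 1085.6111°C.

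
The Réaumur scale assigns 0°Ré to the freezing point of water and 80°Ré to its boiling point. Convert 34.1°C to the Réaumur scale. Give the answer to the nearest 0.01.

Linearly onto the Réaumur scale: 0 + (34.1000 / 100) × (80 - 0) = 27.28°Ré.

27.28°Ré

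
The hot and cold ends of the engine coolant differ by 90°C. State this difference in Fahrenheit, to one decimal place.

Only the scale ratio 1.8 matters for a change in temperature.
90 × 1.8 = 162.0.

162.0°F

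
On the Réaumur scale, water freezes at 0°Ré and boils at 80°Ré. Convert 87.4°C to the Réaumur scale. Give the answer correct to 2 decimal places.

Linearly onto the Réaumur scale: 0 + (87.4000 / 100) × (80 - 0) = 69.92°Ré.

69.92°Ré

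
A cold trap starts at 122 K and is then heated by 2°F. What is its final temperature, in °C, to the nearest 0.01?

-150.04°C

Initial temperature in Celsius: 122 - 273.15 = -151.1500°C.
The 2°F change is an interval, so only the factor 5/9 applies: +2 × 5/9 = +1.1111°C.
Final Celsius temperature: -151.1500 + 1.1111 = -150.0389°C.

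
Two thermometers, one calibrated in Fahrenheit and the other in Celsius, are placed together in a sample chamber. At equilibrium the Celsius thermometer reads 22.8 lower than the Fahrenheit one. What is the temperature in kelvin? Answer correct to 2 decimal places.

261.65 K

Let x be the Fahrenheit reading; then the Celsius reading is 5/9·x - 17.7778.
(5/9·x - 17.7778) - x = -22.8  ⇒  (-4/9)·x = -5.02222  ⇒  x = 11.3000°F.
In Celsius: (11.3 - 32) × 5/9 = -11.5000°C.
In kelvin: -11.5000 + 273.15 = 261.65 K.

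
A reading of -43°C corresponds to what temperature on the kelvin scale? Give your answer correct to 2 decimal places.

230.15 K

In kelvin: -43.0000 + 273.15 = 230.15 K.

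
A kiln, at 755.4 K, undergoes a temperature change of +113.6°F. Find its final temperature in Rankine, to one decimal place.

Initial temperature in Celsius: 755.4 - 273.15 = 482.2500°C.
The 113.6°F change is an interval, so only the factor 5/9 applies: +113.6 × 5/9 = +63.1111°C.
Final Celsius temperature: 482.2500 + 63.1111 = 545.3611°C.
In Rankine: 545.3611 × 1.8 + 491.67 = 1473.3°R.

1473.3°R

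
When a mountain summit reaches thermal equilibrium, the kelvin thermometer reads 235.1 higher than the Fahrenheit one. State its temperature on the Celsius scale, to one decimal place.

7.6°C

Let x be the Fahrenheit reading; then the kelvin reading is 5/9·x + 255.372.
(5/9·x + 255.372) - x = 235.1  ⇒  (-4/9)·x = -20.2722  ⇒  x = 45.6125°F.
In Celsius: (45.6125 - 32) × 5/9 = 7.6°C.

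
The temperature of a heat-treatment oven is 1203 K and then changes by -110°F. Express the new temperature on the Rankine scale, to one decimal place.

Initial temperature in Celsius: 1203 - 273.15 = 929.8500°C.
The 110°F change is an interval, so only the factor 5/9 applies: -110 × 5/9 = -61.1111°C.
Final Celsius temperature: 929.8500 - 61.1111 = 868.7389°C.
In Rankine: 868.7389 × 1.8 + 491.67 = 2055.4°R.

2055.4°R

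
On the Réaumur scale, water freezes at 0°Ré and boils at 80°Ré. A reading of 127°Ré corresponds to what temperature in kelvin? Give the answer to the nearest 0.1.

Linear interpolation between the fixed points: C = (127 - 0) × 100 / (80 - 0) = 158.7500°C.
Then 158.7500 + 273.15 = 431.9 K.

431.9 K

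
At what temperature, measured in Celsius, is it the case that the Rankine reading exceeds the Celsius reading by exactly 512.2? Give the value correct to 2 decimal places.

25.66°C

Let C be the Celsius reading. The Rankine reading is R = 1.8·C + 491.67.
Require R - C = 512.2: (0.8)·C + 491.67 = 512.2.
C = (512.2 - 491.67) / (0.8) = 25.66.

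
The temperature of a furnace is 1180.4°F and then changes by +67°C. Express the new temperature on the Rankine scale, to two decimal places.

1760.67°R

Initial temperature in Celsius: (1180.4 - 32) × 5/9 = 638.0000°C.
Final Celsius temperature: 638.0000 + 67.0000 = 705.0000°C.
In Rankine: 705.0000 × 1.8 + 491.67 = 1760.67°R.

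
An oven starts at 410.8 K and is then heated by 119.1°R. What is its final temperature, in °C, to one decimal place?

Initial temperature in Celsius: 410.8 - 273.15 = 137.6500°C.
The 119.1°R change is an interval, so only the factor 5/9 applies: +119.1 × 5/9 = +66.1667°C.
Final Celsius temperature: 137.6500 + 66.1667 = 203.8167°C.

203.8°C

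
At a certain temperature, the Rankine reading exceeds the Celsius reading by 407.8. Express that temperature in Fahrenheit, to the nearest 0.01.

Let x be the Celsius reading; then the Rankine reading is 1.8·x + 491.67.
(1.8·x + 491.67) - x = 407.8  ⇒  (0.8)·x = -83.87  ⇒  x = -104.8375°C.
In Fahrenheit: -104.8375 × 1.8 + 32 = -156.71°F.

-156.71°F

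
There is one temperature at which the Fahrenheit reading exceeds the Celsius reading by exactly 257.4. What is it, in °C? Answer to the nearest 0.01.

281.75°C

Let C be the Celsius reading. The Fahrenheit reading is F = 1.8·C + 32.
Require F - C = 257.4: (0.8)·C + 32 = 257.4.
C = (257.4 - 32) / (0.8) = 281.75.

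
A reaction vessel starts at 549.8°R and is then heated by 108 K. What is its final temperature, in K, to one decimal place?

Initial temperature in Celsius: (549.8 - 491.67) × 5/9 = 32.2944°C.
The 108 K change is an interval; Kelvin and Celsius degrees are the same size, so ΔC = +108°C.
Final Celsius temperature: 32.2944 + 108.0000 = 140.2944°C.
In kelvin: 140.2944 + 273.15 = 413.4 K.

413.4 K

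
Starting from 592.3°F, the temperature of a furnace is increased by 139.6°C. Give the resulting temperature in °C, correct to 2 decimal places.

450.88°C

Initial temperature in Celsius: (592.3 - 32) × 5/9 = 311.2778°C.
Final Celsius temperature: 311.2778 + 139.6000 = 450.8778°C.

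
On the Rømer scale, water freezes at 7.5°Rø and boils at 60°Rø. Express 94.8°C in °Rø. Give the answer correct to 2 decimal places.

Linearly onto the Rømer scale: 7.5 + (94.8000 / 100) × (60 - 7.5) = 57.27°Rø.

57.27°Rø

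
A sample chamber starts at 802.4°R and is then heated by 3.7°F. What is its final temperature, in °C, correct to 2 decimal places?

174.68°C

Initial temperature in Celsius: (802.4 - 491.67) × 5/9 = 172.6278°C.
The 3.7°F change is an interval, so only the factor 5/9 applies: +3.7 × 5/9 = +2.0556°C.
Final Celsius temperature: 172.6278 + 2.0556 = 174.6833°C.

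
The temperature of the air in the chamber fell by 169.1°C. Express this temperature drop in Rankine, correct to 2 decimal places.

304.38°R

Only the scale ratio 1.8 matters for a change in temperature.
169.1 × 1.8 = 304.38.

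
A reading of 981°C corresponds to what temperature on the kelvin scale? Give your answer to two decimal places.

1254.15 K

In kelvin: 981.0000 + 273.15 = 1254.15 K.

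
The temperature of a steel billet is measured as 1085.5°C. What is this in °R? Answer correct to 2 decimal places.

2445.57°R

In Rankine: 1085.5000 × 1.8 + 491.67 = 2445.57°R.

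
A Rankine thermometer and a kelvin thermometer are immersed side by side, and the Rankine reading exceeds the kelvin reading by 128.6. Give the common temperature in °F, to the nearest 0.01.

Let x be the Rankine reading; then the kelvin reading is 5/9·x.
(5/9·x) - x = -128.6  ⇒  (-4/9)·x = -128.6  ⇒  x = 289.3500°R.
In Celsius: (289.35 - 491.67) × 5/9 = -112.4000°C.
In Fahrenheit: -112.4000 × 1.8 + 32 = -170.32°F.

-170.32°F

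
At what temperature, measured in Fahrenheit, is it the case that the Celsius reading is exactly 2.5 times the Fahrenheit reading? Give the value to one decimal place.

-9.1°F

Let F be the Fahrenheit reading. The Celsius reading is C = 5/9·F - 17.7778.
Require C = 2.5·F: 5/9·F - 17.7778 = 2.5·F.
(-35/18)·F = 17.7778  ⇒  F = -9.1.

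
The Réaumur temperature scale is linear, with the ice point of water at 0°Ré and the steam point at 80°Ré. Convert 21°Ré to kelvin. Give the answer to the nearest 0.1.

299.4 K

Linear interpolation between the fixed points: C = (21 - 0) × 100 / (80 - 0) = 26.2500°C.
Then 26.2500 + 273.15 = 299.4 K.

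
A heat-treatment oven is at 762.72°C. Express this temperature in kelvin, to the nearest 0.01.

1035.87 K

In kelvin: 762.7200 + 273.15 = 1035.87 K.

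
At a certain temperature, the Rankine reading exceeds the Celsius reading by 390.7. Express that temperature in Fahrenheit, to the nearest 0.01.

Let x be the Celsius reading; then the Rankine reading is 1.8·x + 491.67.
(1.8·x + 491.67) - x = 390.7  ⇒  (0.8)·x = -100.97  ⇒  x = -126.2125°C.
In Fahrenheit: -126.2125 × 1.8 + 32 = -195.18°F.

-195.18°F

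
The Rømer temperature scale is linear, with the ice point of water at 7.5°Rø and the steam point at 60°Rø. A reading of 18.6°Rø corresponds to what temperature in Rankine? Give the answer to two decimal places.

529.73°R

Linear interpolation between the fixed points: C = (18.6 - 7.5) × 100 / (60 - 7.5) = 21.1429°C.
Then 21.1429 × 1.8 + 491.67 = 529.73°R.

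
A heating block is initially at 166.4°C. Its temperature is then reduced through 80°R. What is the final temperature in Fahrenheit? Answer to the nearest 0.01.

The 80°R change is an interval, so only the factor 5/9 applies: -80 × 5/9 = -44.4444°C.
Final Celsius temperature: 166.4000 - 44.4444 = 121.9556°C.
In Fahrenheit: 121.9556 × 1.8 + 32 = 251.52°F.

251.52°F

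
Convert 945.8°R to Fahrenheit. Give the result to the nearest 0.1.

486.1°F

In Celsius: (945.8 - 491.67) × 5/9 = 252.2944°C.
In Fahrenheit: 252.2944 × 1.8 + 32 = 486.1°F.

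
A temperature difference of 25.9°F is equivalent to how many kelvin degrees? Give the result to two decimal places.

14.39 K

Only the scale ratio 5/9 matters for a change in temperature.
25.9 × 5/9 = 14.39.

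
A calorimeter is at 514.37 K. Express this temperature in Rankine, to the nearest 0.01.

In Celsius: 514.37 - 273.15 = 241.2200°C.
In Rankine: 241.2200 × 1.8 + 491.67 = 925.87°R.

925.87°R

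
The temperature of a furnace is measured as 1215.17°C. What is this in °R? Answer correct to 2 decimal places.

2678.98°R

In Rankine: 1215.1700 × 1.8 + 491.67 = 2678.98°R.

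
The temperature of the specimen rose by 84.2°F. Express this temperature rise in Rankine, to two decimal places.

84.20°R

Fahrenheit and Rankine degrees are the same size, so the interval is unchanged: 84.20.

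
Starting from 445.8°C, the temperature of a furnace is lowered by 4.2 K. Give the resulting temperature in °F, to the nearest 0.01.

826.88°F

The 4.2 K change is an interval; Kelvin and Celsius degrees are the same size, so ΔC = -4.2°C.
Final Celsius temperature: 445.8000 - 4.2000 = 441.6000°C.
In Fahrenheit: 441.6000 × 1.8 + 32 = 826.88°F.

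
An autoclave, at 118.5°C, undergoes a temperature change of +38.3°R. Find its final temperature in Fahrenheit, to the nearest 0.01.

The 38.3°R change is an interval, so only the factor 5/9 applies: +38.3 × 5/9 = +21.2778°C.
Final Celsius temperature: 118.5000 + 21.2778 = 139.7778°C.
In Fahrenheit: 139.7778 × 1.8 + 32 = 283.60°F.

283.60°F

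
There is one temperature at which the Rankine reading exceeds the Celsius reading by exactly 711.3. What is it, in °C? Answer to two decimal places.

Let C be the Celsius reading. The Rankine reading is R = 1.8·C + 491.67.
Require R - C = 711.3: (0.8)·C + 491.67 = 711.3.
C = (711.3 - 491.67) / (0.8) = 274.54.

274.54°C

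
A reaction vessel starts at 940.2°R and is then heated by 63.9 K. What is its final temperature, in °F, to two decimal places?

595.55°F

Initial temperature in Celsius: (940.2 - 491.67) × 5/9 = 249.1833°C.
The 63.9 K change is an interval; Kelvin and Celsius degrees are the same size, so ΔC = +63.9°C.
Final Celsius temperature: 249.1833 + 63.9000 = 313.0833°C.
In Fahrenheit: 313.0833 × 1.8 + 32 = 595.55°F.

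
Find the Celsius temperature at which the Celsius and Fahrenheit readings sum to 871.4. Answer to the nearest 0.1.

299.8°C

Let C be the Celsius reading. The Fahrenheit reading is F = 1.8·C + 32.
Require C + F = 871.4: (2.8)·C + 32 = 871.4.
C = (871.4 - 32) / (2.8) = 299.8.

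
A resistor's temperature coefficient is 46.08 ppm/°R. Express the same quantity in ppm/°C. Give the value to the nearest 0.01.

82.94 ppm/°C

Since only a temperature interval is involved, the additive offset between the scales drops out.
A change of 1°C is a change of 1.8°R, so per °C the value is 46.08 × 1.8 = 82.94.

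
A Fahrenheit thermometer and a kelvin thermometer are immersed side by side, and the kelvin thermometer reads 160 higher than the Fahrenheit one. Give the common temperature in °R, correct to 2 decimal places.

Let x be the Fahrenheit reading; then the kelvin reading is 5/9·x + 255.372.
(5/9·x + 255.372) - x = 160  ⇒  (-4/9)·x = -95.3722  ⇒  x = 214.5875°F.
In Celsius: (214.5875 - 32) × 5/9 = 101.4375°C.
In Rankine: 101.4375 × 1.8 + 491.67 = 674.26°R.

674.26°R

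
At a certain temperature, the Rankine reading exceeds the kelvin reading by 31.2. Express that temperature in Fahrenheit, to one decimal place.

Let x be the kelvin reading; then the Rankine reading is 1.8·x.
(1.8·x) - x = 31.2  ⇒  (0.8)·x = 31.2  ⇒  x = 39.0000 K.
In Celsius: 39 - 273.15 = -234.1500°C.
In Fahrenheit: -234.1500 × 1.8 + 32 = -389.5°F.

-389.5°F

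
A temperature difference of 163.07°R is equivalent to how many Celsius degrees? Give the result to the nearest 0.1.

90.6°C

An interval of 1°R corresponds to 5/9°C.
163.07 × 5/9 = 90.6.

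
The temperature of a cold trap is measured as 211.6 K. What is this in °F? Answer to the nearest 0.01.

-78.79°F

In Celsius: 211.6 - 273.15 = -61.5500°C.
In Fahrenheit: -61.5500 × 1.8 + 32 = -78.79°F.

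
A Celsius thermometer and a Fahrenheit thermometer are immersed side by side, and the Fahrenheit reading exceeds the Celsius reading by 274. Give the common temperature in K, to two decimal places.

575.65 K

Let x be the Celsius reading; then the Fahrenheit reading is 1.8·x + 32.
(1.8·x + 32) - x = 274  ⇒  (0.8)·x = 242  ⇒  x = 302.5000°C.
In kelvin: 302.5000 + 273.15 = 575.65 K.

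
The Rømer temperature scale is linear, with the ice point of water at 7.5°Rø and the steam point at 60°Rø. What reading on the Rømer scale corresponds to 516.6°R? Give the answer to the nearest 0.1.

14.8°Rø

First in Celsius: (516.6 - 491.67) × 5/9 = 13.8500°C.
Linearly onto the Rømer scale: 7.5 + (13.8500 / 100) × (60 - 7.5) = 14.8°Rø.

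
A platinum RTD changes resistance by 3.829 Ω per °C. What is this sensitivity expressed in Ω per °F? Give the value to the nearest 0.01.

2.13 Ω per °F

The quantity depends on a temperature interval, so only the ratio of degree sizes applies; the offset between the scales is irrelevant.
A change of 1°F is a change of 5/9°C, so per °F the value is 3.829 × 5/9 = 2.13.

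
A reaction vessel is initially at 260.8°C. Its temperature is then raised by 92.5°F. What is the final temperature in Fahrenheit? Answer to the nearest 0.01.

The 92.5°F change is an interval, so only the factor 5/9 applies: +92.5 × 5/9 = +51.3889°C.
Final Celsius temperature: 260.8000 + 51.3889 = 312.1889°C.
In Fahrenheit: 312.1889 × 1.8 + 32 = 593.94°F.

593.94°F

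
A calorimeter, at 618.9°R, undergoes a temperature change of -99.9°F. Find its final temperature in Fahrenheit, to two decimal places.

59.33°F

Initial temperature in Celsius: (618.9 - 491.67) × 5/9 = 70.6833°C.
The 99.9°F change is an interval, so only the factor 5/9 applies: -99.9 × 5/9 = -55.5000°C.
Final Celsius temperature: 70.6833 - 55.5000 = 15.1833°C.
In Fahrenheit: 15.1833 × 1.8 + 32 = 59.33°F.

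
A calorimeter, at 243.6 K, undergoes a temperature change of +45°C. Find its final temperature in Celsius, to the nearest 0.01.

Initial temperature in Celsius: 243.6 - 273.15 = -29.5500°C.
Final Celsius temperature: -29.5500 + 45.0000 = 15.4500°C.

15.45°C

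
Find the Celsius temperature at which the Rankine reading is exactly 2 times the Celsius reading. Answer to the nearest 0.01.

Let C be the Celsius reading. The Rankine reading is R = 1.8·C + 491.67.
Require R = 2·C: 1.8·C + 491.67 = 2·C.
(-0.2)·C = -491.67  ⇒  C = 2458.35.

2458.35°C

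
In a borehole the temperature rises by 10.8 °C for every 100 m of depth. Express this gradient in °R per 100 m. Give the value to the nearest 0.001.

19.440 °R/100 m

The quantity depends on a temperature interval, so only the ratio of degree sizes applies; the offset between the scales is irrelevant.
A change of 1°C is a change of 1.8°R, so 10.8 × 1.8 = 19.440.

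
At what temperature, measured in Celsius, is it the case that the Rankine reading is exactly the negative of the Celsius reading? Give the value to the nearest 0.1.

Let C be the Celsius reading. The Rankine reading is R = 1.8·C + 491.67.
Require R = -1·C: 1.8·C + 491.67 = -1·C.
(2.8)·C = -491.67  ⇒  C = -175.6.

-175.6°C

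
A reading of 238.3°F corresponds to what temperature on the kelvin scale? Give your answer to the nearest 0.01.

In Celsius: (238.3 - 32) × 5/9 = 114.6111°C.
In kelvin: 114.6111 + 273.15 = 387.76 K.

387.76 K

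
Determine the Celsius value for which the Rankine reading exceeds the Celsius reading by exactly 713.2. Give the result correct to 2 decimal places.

276.91°C

Let C be the Celsius reading. The Rankine reading is R = 1.8·C + 491.67.
Require R - C = 713.2: (0.8)·C + 491.67 = 713.2.
C = (713.2 - 491.67) / (0.8) = 276.91.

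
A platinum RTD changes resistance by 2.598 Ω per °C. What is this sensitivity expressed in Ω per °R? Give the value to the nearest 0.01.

Since only a temperature interval is involved, the additive offset between the scales drops out.
A change of 1°R is a change of 5/9°C, so per °R the value is 2.598 × 5/9 = 1.44.

1.44 Ω per °R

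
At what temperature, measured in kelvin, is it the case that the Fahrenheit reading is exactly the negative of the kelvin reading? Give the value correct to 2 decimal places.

Let K be the kelvin reading. The Fahrenheit reading is F = 1.8·K - 459.67.
Require F = -1·K: 1.8·K - 459.67 = -1·K.
(2.8)·K = 459.67  ⇒  K = 164.17.

164.17 K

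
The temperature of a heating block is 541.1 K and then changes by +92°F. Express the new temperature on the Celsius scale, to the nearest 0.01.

319.06°C

Initial temperature in Celsius: 541.1 - 273.15 = 267.9500°C.
The 92°F change is an interval, so only the factor 5/9 applies: +92 × 5/9 = +51.1111°C.
Final Celsius temperature: 267.9500 + 51.1111 = 319.0611°C.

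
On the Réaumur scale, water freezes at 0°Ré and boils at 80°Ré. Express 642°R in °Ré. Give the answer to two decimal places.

First in Celsius: (642 - 491.67) × 5/9 = 83.5167°C.
Linearly onto the Réaumur scale: 0 + (83.5167 / 100) × (80 - 0) = 66.81°Ré.

66.81°Ré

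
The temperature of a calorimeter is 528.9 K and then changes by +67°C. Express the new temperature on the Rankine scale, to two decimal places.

Initial temperature in Celsius: 528.9 - 273.15 = 255.7500°C.
Final Celsius temperature: 255.7500 + 67.0000 = 322.7500°C.
In Rankine: 322.7500 × 1.8 + 491.67 = 1072.62°R.

1072.62°R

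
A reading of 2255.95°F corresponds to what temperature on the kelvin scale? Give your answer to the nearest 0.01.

1508.68 K

In Celsius: (2255.95 - 32) × 5/9 = 1235.5278°C.
In kelvin: 1235.5278 + 273.15 = 1508.68 K.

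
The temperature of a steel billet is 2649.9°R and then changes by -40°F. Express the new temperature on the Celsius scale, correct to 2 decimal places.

Initial temperature in Celsius: (2649.9 - 491.67) × 5/9 = 1199.0167°C.
The 40°F change is an interval, so only the factor 5/9 applies: -40 × 5/9 = -22.2222°C.
Final Celsius temperature: 1199.0167 - 22.2222 = 1176.7944°C.

1176.79°C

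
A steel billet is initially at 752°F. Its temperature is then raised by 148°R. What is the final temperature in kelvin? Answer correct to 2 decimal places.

755.37 K

Initial temperature in Celsius: (752 - 32) × 5/9 = 400.0000°C.
The 148°R change is an interval, so only the factor 5/9 applies: +148 × 5/9 = +82.2222°C.
Final Celsius temperature: 400.0000 + 82.2222 = 482.2222°C.
In kelvin: 482.2222 + 273.15 = 755.37 K.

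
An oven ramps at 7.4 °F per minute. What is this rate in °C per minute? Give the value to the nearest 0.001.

Since only a temperature interval is involved, the additive offset between the scales drops out.
A change of 1°F is a change of 5/9°C, so 7.4 × 5/9 = 4.111.

4.111 °C/minute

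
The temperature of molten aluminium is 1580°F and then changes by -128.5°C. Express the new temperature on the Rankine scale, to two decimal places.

1808.37°R

Initial temperature in Celsius: (1580 - 32) × 5/9 = 860.0000°C.
Final Celsius temperature: 860.0000 - 128.5000 = 731.5000°C.
In Rankine: 731.5000 × 1.8 + 491.67 = 1808.37°R.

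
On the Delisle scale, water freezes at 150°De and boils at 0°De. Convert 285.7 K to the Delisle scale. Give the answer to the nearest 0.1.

131.2°De

First in Celsius: 285.7 - 273.15 = 12.5500°C.
Linearly onto the Delisle scale: 150 + (12.5500 / 100) × (0 - 150) = 131.2°De.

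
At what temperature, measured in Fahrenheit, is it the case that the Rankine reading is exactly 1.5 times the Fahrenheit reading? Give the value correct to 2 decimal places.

Let F be the Fahrenheit reading. The Rankine reading is R = 1·F + 459.67.
Require R = 1.5·F: 1·F + 459.67 = 1.5·F.
(-0.5)·F = -459.67  ⇒  F = 919.34.

919.34°F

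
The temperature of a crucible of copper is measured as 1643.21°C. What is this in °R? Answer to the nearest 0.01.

In Rankine: 1643.2100 × 1.8 + 491.67 = 3449.45°R.

3449.45°R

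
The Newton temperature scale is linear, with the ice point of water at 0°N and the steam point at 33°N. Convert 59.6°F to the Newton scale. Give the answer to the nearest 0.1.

5.1°N

First in Celsius: (59.6 - 32) × 5/9 = 15.3333°C.
Linearly onto the Newton scale: 0 + (15.3333 / 100) × (33 - 0) = 5.1°N.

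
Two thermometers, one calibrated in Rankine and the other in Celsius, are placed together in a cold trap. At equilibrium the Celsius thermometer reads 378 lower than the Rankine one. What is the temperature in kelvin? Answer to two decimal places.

131.06 K

Let x be the Rankine reading; then the Celsius reading is 5/9·x - 273.15.
(5/9·x - 273.15) - x = -378  ⇒  (-4/9)·x = -104.85  ⇒  x = 235.9125°R.
In Celsius: (235.9125 - 491.67) × 5/9 = -142.0875°C.
In kelvin: -142.0875 + 273.15 = 131.06 K.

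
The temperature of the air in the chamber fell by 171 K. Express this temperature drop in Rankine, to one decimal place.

An interval of 1 K corresponds to 1.8°R.
171 × 1.8 = 307.8.

307.8°R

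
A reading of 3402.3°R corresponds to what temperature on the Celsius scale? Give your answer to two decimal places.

In Celsius: (3402.3 - 491.67) × 5/9 = 1617.0167°C.

1617.02°C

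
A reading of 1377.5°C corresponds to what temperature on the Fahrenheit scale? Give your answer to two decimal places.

In Fahrenheit: 1377.5000 × 1.8 + 32 = 2511.50°F.

2511.50°F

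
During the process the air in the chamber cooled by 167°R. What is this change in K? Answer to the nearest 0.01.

An interval of 1°R corresponds to 5/9 K.
167 × 5/9 = 92.78.

92.78 K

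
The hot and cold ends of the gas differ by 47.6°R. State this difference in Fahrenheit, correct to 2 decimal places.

47.60°F

Rankine and Fahrenheit degrees are the same size, so the interval is unchanged: 47.60.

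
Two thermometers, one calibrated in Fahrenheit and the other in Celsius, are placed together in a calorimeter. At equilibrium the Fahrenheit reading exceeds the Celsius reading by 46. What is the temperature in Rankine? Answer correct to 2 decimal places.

Let x be the Fahrenheit reading; then the Celsius reading is 5/9·x - 17.7778.
(5/9·x - 17.7778) - x = -46  ⇒  (-4/9)·x = -28.2222  ⇒  x = 63.5000°F.
In Celsius: (63.5 - 32) × 5/9 = 17.5000°C.
In Rankine: 17.5000 × 1.8 + 491.67 = 523.17°R.

523.17°R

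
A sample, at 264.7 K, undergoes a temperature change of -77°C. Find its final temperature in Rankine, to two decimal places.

337.86°R

Initial temperature in Celsius: 264.7 - 273.15 = -8.4500°C.
Final Celsius temperature: -8.4500 - 77.0000 = -85.4500°C.
In Rankine: -85.4500 × 1.8 + 491.67 = 337.86°R.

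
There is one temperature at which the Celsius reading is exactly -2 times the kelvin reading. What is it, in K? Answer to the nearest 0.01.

91.05 K

Let K be the kelvin reading. The Celsius reading is C = 1·K - 273.15.
Require C = -2·K: 1·K - 273.15 = -2·K.
(3)·K = 273.15  ⇒  K = 91.05.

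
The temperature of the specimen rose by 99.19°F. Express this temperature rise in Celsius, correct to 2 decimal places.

For a temperature interval the offset drops out; only the factor 5/9 applies.
99.19 × 5/9 = 55.11.

55.11°C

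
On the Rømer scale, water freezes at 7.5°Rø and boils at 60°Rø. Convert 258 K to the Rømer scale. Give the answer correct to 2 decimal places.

First in Celsius: 258 - 273.15 = -15.1500°C.
Linearly onto the Rømer scale: 7.5 + (-15.1500 / 100) × (60 - 7.5) = -0.45°Rø.

-0.45°Rø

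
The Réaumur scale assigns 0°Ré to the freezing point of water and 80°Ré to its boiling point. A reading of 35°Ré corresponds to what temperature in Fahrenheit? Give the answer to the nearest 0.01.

110.75°F

Linear interpolation between the fixed points: C = (35 - 0) × 100 / (80 - 0) = 43.7500°C.
Then 43.7500 × 1.8 + 32 = 110.75°F.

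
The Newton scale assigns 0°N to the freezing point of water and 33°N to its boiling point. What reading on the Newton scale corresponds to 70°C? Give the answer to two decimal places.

Linearly onto the Newton scale: 0 + (70.0000 / 100) × (33 - 0) = 23.10°N.

23.10°N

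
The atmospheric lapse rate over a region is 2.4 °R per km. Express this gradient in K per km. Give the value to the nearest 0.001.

1.333 K/km

The quantity depends on a temperature interval, so only the ratio of degree sizes applies; the offset between the scales is irrelevant.
A change of 1°R is a change of 5/9 K, so 2.4 × 5/9 = 1.333.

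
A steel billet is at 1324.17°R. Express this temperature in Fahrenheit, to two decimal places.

In Celsius: (1324.17 - 491.67) × 5/9 = 462.5000°C.
In Fahrenheit: 462.5000 × 1.8 + 32 = 864.50°F.

864.50°F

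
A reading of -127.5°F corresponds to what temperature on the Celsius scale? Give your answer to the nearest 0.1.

In Celsius: (-127.5 - 32) × 5/9 = -88.6111°C.

-88.6°C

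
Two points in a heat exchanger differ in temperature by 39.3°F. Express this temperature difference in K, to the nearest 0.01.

21.83 K

Only the scale ratio 5/9 matters for a change in temperature.
39.3 × 5/9 = 21.83.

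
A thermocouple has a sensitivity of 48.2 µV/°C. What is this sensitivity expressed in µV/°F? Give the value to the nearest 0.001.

26.778 µV/°F

Since only a temperature interval is involved, the additive offset between the scales drops out.
A change of 1°F is a change of 5/9°C, so per °F the value is 48.2 × 5/9 = 26.778.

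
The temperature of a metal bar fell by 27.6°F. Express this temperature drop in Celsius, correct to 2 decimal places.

Only the scale ratio 5/9 matters for a change in temperature.
27.6 × 5/9 = 15.33.

15.33°C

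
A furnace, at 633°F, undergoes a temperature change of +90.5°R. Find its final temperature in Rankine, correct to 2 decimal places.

1183.17°R

Initial temperature in Celsius: (633 - 32) × 5/9 = 333.8889°C.
The 90.5°R change is an interval, so only the factor 5/9 applies: +90.5 × 5/9 = +50.2778°C.
Final Celsius temperature: 333.8889 + 50.2778 = 384.1667°C.
In Rankine: 384.1667 × 1.8 + 491.67 = 1183.17°R.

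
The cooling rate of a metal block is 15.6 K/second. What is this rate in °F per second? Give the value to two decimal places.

Since only a temperature interval is involved, the additive offset between the scales drops out.
A change of 1 K is a change of 1.8°F, so 15.6 × 1.8 = 28.08.

28.08 °F/second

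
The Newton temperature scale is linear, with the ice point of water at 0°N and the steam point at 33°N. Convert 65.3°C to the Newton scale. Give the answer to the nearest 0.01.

Linearly onto the Newton scale: 0 + (65.3000 / 100) × (33 - 0) = 21.55°N.

21.55°N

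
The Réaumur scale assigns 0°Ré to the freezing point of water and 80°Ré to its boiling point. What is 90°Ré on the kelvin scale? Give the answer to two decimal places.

385.65 K

Linear interpolation between the fixed points: C = (90 - 0) × 100 / (80 - 0) = 112.5000°C.
Then 112.5000 + 273.15 = 385.65 K.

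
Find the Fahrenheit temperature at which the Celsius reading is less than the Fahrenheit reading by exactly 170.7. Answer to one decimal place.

Let F be the Fahrenheit reading. The Celsius reading is C = 5/9·F - 17.7778.
Require C - F = -170.7: (-4/9)·F - 17.7778 = -170.7.
F = (-170.7 + 17.7778) / (-4/9) = 344.1.

344.1°F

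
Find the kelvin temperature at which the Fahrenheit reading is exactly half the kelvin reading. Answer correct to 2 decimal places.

353.59 K

Let K be the kelvin reading. The Fahrenheit reading is F = 1.8·K - 459.67.
Require F = 0.5·K: 1.8·K - 459.67 = 0.5·K.
(1.3)·K = 459.67  ⇒  K = 353.59.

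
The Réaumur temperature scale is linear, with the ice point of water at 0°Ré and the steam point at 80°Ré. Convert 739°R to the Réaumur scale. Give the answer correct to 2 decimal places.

First in Celsius: (739 - 491.67) × 5/9 = 137.4056°C.
Linearly onto the Réaumur scale: 0 + (137.4056 / 100) × (80 - 0) = 109.92°Ré.

109.92°Ré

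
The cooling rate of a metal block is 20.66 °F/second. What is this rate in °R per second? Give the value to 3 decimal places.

20.660 °R/second

Since only a temperature interval is involved, the additive offset between the scales drops out.
A change of 1°F is a change of 1°R, so 20.66 × 1 = 20.660.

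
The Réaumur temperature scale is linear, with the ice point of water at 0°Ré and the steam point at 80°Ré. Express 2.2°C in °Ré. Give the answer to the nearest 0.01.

1.76°Ré

Linearly onto the Réaumur scale: 0 + (2.2000 / 100) × (80 - 0) = 1.76°Ré.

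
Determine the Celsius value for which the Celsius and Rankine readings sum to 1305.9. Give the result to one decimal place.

Let C be the Celsius reading. The Rankine reading is R = 1.8·C + 491.67.
Require C + R = 1305.9: (2.8)·C + 491.67 = 1305.9.
C = (1305.9 - 491.67) / (2.8) = 290.8.

290.8°C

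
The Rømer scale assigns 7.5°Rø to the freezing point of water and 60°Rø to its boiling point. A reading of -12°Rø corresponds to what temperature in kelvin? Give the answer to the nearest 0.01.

236.01 K

Linear interpolation between the fixed points: C = (-12 - 7.5) × 100 / (60 - 7.5) = -37.1429°C.
Then -37.1429 + 273.15 = 236.01 K.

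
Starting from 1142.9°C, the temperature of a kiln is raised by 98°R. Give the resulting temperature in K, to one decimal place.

1470.5 K

The 98°R change is an interval, so only the factor 5/9 applies: +98 × 5/9 = +54.4444°C.
Final Celsius temperature: 1142.9000 + 54.4444 = 1197.3444°C.
In kelvin: 1197.3444 + 273.15 = 1470.5 K.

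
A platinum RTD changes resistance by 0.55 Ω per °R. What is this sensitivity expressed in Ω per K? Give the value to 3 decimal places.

Since only a temperature interval is involved, the additive offset between the scales drops out.
A change of 1 K is a change of 1.8°R, so per K the value is 0.55 × 1.8 = 0.990.

0.990 Ω per K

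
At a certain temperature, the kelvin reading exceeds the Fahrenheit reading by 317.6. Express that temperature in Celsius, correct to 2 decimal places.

Let x be the Fahrenheit reading; then the kelvin reading is 5/9·x + 255.372.
(5/9·x + 255.372) - x = 317.6  ⇒  (-4/9)·x = 62.2278  ⇒  x = -140.0125°F.
In Celsius: (-140.0125 - 32) × 5/9 = -95.56°C.

-95.56°C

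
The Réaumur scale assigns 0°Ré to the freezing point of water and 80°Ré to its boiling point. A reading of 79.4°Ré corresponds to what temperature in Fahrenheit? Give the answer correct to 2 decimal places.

Linear interpolation between the fixed points: C = (79.4 - 0) × 100 / (80 - 0) = 99.2500°C.
Then 99.2500 × 1.8 + 32 = 210.65°F.

210.65°F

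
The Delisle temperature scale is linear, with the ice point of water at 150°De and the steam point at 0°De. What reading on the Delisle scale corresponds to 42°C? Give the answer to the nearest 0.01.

Linearly onto the Delisle scale: 150 + (42.0000 / 100) × (0 - 150) = 87.00°De.

87.00°De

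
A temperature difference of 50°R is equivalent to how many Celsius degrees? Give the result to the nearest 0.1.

27.8°C

Only the scale ratio 5/9 matters for a change in temperature.
50 × 5/9 = 27.8.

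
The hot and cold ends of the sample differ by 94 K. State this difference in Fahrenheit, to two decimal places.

169.20°F

An interval of 1 K corresponds to 1.8°F.
94 × 1.8 = 169.20.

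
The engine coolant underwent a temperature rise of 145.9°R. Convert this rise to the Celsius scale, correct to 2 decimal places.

81.06°C

Only the scale ratio 5/9 matters for a change in temperature.
145.9 × 5/9 = 81.06.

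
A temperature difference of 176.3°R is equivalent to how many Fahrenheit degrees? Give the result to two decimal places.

Rankine and Fahrenheit degrees are the same size, so the interval is unchanged: 176.30.

176.30°F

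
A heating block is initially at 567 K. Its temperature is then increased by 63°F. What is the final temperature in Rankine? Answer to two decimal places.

Initial temperature in Celsius: 567 - 273.15 = 293.8500°C.
The 63°F change is an interval, so only the factor 5/9 applies: +63 × 5/9 = +35.0000°C.
Final Celsius temperature: 293.8500 + 35.0000 = 328.8500°C.
In Rankine: 328.8500 × 1.8 + 491.67 = 1083.60°R.

1083.60°R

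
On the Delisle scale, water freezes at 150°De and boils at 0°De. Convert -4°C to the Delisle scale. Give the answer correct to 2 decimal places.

156.00°De

Linearly onto the Delisle scale: 150 + (-4.0000 / 100) × (0 - 150) = 156.00°De.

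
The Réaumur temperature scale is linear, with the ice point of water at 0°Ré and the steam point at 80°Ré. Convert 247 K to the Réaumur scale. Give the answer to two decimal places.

First in Celsius: 247 - 273.15 = -26.1500°C.
Linearly onto the Réaumur scale: 0 + (-26.1500 / 100) × (80 - 0) = -20.92°Ré.

-20.92°Ré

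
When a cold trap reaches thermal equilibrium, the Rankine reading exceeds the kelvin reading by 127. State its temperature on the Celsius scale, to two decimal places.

Let x be the Rankine reading; then the kelvin reading is 5/9·x.
(5/9·x) - x = -127  ⇒  (-4/9)·x = -127  ⇒  x = 285.7500°R.
In Celsius: (285.75 - 491.67) × 5/9 = -114.40°C.

-114.40°C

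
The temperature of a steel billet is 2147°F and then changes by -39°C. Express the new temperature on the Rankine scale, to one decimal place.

2536.5°R

Initial temperature in Celsius: (2147 - 32) × 5/9 = 1175.0000°C.
Final Celsius temperature: 1175.0000 - 39.0000 = 1136.0000°C.
In Rankine: 1136.0000 × 1.8 + 491.67 = 2536.5°R.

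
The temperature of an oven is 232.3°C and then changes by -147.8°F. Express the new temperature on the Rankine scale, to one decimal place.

762.0°R

The 147.8°F change is an interval, so only the factor 5/9 applies: -147.8 × 5/9 = -82.1111°C.
Final Celsius temperature: 232.3000 - 82.1111 = 150.1889°C.
In Rankine: 150.1889 × 1.8 + 491.67 = 762.0°R.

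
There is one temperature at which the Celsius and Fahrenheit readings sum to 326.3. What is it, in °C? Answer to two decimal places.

105.11°C

Let C be the Celsius reading. The Fahrenheit reading is F = 1.8·C + 32.
Require C + F = 326.3: (2.8)·C + 32 = 326.3.
C = (326.3 - 32) / (2.8) = 105.11.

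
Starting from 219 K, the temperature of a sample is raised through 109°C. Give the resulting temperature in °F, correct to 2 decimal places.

Initial temperature in Celsius: 219 - 273.15 = -54.1500°C.
Final Celsius temperature: -54.1500 + 109.0000 = 54.8500°C.
In Fahrenheit: 54.8500 × 1.8 + 32 = 130.73°F.

130.73°F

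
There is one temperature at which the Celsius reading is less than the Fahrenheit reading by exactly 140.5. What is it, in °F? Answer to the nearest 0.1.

276.1°F

Let F be the Fahrenheit reading. The Celsius reading is C = 5/9·F - 17.7778.
Require C - F = -140.5: (-4/9)·F - 17.7778 = -140.5.
F = (-140.5 + 17.7778) / (-4/9) = 276.1.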